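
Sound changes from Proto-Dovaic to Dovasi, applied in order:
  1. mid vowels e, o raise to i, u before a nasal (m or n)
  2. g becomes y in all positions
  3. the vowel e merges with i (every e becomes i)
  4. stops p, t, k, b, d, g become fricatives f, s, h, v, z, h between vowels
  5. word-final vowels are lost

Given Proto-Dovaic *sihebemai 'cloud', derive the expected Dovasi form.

sihivima

Dovasi: *sihebemai
  sihebemai → sihebimai   [pre-nasal raising]
  sihebimai (rule 2 does not apply)
  sihebimai → sihibimai   [vowel merger]
  sihibimai → sihivimai   [intervocalic lenition]
  sihivimai → sihivima   [apocope]
  giving Dovasi sihivima.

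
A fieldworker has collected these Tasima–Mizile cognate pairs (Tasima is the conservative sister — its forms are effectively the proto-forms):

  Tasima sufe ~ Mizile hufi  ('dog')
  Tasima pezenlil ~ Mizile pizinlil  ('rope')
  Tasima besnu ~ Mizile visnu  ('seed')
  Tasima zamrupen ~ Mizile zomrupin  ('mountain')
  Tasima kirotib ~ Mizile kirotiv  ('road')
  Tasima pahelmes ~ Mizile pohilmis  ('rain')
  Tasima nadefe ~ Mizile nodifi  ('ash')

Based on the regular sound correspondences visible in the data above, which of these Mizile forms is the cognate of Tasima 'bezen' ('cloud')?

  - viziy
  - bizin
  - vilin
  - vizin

besnu ~ visnu — Tasima b corresponds to Mizile v word-initially before a front vowel.
pezenlil ~ pizinlil, besnu ~ visnu — Tasima e corresponds to Mizile i after a consonant, before a consonant other than r, m, n, p, b, f, v.
pezenlil ~ pizinlil, zamrupen ~ zomrupin — Tasima e corresponds to Mizile i after a consonant, before a nasal.
Applying these to Tasima 'bezen':
  bezen → vezen   (b→v word-initially before a front vowel)
  vezen → vizen   (e→i after a consonant, before a consonant other than r, m, n, p, b, f, v)
  vizen → vizin   (e→i after a consonant, before a nasal)
So the Mizile cognate is 'vizin'.

vizin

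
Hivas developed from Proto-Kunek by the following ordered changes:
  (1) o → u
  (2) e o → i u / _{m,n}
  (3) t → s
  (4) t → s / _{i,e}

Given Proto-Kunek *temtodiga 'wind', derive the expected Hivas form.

simsudiga

Hivas: *temtodiga
  temtodiga → temtudiga   [vowel merger]
  temtudiga → timtudiga   [pre-nasal raising]
  timtudiga → simsudiga   [unconditioned shift]
  simsudiga (rule 4 does not apply)
  giving Hivas simsudiga.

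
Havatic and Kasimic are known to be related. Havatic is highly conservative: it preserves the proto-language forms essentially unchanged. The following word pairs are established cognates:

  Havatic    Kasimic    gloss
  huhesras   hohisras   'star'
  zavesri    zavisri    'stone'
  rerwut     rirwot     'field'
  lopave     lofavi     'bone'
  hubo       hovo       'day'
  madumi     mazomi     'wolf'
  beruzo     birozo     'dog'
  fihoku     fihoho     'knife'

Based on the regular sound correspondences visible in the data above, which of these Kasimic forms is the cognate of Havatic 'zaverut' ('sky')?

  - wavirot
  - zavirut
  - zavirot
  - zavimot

rerwut ~ rirwot, beruzo ~ birozo — Havatic e corresponds to Kasimic i after a consonant, before r.
huhesras ~ hohisras, rerwut ~ rirwot — Havatic u corresponds to Kasimic o after a consonant, before a consonant other than r, m, n, p, b, f, v.
Applying these to Havatic 'zaverut':
  zaverut → zavirut   (e→i after a consonant, before r)
  zavirut → zavirot   (u→o after a consonant, before a consonant other than r, m, n, p, b, f, v)
So the Kasimic cognate is 'zavirot'.

zavirot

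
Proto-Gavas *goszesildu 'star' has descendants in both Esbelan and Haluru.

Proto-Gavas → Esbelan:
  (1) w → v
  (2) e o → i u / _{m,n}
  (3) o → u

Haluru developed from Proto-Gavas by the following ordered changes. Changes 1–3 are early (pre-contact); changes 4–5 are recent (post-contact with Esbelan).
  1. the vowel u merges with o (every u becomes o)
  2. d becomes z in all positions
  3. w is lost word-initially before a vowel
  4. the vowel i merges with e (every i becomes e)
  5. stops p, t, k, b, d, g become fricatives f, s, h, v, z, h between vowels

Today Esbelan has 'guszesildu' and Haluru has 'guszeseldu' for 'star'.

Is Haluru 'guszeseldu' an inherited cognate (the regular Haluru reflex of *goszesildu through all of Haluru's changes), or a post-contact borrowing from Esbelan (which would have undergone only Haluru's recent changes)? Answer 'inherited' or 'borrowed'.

borrowed

If inherited, *goszesildu would pass through all of Haluru's changes:
Haluru: *goszesildu
  goszesildu → goszesildo   [vowel merger]
  goszesildo → goszesilzo   [unconditioned shift]
  goszesilzo (rule 3 does not apply)
  goszesilzo → goszeselzo   [vowel merger]
  goszeselzo (rule 5 does not apply)
  giving Haluru goszeselzo.
If borrowed from Esbelan 'guszesildu' after the early changes, it would undergo only the recent ones:
  rule 4 (vowel merger): guszesildu → guszeseldu
  rule 5 (intervocalic lenition): no change (guszeseldu)
  ⇒ as a loan: guszeseldu
Haluru 'guszeseldu' matches the loan outcome 'guszeseldu', not the inherited 'goszeselzo' — it skipped the early Haluru changes, so it was borrowed from Esbelan.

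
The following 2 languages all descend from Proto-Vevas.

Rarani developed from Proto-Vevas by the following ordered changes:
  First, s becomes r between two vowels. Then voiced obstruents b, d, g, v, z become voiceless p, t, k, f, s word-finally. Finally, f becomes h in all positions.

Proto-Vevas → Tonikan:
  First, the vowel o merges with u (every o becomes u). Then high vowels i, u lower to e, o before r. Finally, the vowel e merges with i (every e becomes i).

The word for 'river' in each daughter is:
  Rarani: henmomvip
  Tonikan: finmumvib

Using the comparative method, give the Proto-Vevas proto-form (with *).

*fenmomvib

Position 2: Rarani has e, Tonikan has i. Rarani preserves e here (none of its changes turn any other segment into e), so the proto-segment is *e.
Position 5: Rarani has o, Tonikan has u. Rarani preserves o here (none of its changes turn any other segment into o), so the proto-segment is *o.
This points to *fenmomvib. Verify forward in each daughter:
Rarani: *fenmomvib > fenmomvip > henmomvip  (by final devoicing, unconditioned shift)
Tonikan: *fenmomvib > fenmumvib > finmumvib  (by vowel merger, vowel merger)
No other proto-form is consistent with every reflex, so the reconstruction is *fenmomvib.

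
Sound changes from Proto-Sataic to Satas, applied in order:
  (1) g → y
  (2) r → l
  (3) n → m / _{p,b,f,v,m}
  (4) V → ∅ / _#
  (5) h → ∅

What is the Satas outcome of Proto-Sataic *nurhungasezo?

Satas: *nurhungasezo > nurhunyasezo > nulhunyasezo > nulhunyasez > nulunyasez  (by unconditioned shift, unconditioned shift, apocope, h-loss)

nulunyasez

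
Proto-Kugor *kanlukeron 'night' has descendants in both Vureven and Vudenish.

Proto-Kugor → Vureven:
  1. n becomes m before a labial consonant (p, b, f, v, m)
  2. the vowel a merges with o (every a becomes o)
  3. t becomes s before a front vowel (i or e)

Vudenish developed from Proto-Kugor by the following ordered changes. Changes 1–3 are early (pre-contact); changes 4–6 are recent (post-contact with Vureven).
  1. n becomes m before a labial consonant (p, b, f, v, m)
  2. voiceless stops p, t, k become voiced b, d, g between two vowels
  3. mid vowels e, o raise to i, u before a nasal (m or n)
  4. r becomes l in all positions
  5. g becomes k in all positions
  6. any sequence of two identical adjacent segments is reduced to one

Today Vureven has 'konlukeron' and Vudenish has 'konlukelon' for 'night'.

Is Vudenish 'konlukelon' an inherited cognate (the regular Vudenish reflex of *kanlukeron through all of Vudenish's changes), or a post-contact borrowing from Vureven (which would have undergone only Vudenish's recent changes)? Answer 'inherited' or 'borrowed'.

If inherited, *kanlukeron would pass through all of Vudenish's changes:
Vudenish: *kanlukeron
  kanlukeron (rule 1 does not apply)
  kanlukeron → kanlugeron   [intervocalic voicing]
  kanlugeron → kanlugerun   [pre-nasal raising]
  kanlugerun → kanlugelun   [unconditioned shift]
  kanlugelun → kanlukelun   [unconditioned shift]
  kanlukelun (rule 6 does not apply)
  giving Vudenish kanlukelun.
If borrowed from Vureven 'konlukeron' after the early changes, it would undergo only the recent ones:
  rule 4 (unconditioned shift): konlukeron → konlukelon
  rule 5 (unconditioned shift): no change (konlukelon)
  rule 6 (degemination): no change (konlukelon)
  ⇒ as a loan: konlukelon
Vudenish 'konlukelon' matches the loan outcome 'konlukelon', not the inherited 'kanlukelun' — it skipped the early Vudenish changes, so it was borrowed from Vureven.

borrowed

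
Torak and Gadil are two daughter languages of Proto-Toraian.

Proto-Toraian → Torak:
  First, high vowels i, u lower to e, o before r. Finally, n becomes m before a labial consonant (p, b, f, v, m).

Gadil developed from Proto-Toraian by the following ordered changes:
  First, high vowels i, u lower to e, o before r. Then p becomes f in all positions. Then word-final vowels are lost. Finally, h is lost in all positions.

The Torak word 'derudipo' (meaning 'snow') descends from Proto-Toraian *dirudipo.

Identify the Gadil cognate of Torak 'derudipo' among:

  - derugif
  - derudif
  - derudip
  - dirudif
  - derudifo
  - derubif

derudif

Gadil: *dirudipo > derudipo > derudifo > derudif  (by pre-rhotic lowering, unconditioned shift, apocope)
Among the options, 'derudif' alone shows every Gadil change applied in order.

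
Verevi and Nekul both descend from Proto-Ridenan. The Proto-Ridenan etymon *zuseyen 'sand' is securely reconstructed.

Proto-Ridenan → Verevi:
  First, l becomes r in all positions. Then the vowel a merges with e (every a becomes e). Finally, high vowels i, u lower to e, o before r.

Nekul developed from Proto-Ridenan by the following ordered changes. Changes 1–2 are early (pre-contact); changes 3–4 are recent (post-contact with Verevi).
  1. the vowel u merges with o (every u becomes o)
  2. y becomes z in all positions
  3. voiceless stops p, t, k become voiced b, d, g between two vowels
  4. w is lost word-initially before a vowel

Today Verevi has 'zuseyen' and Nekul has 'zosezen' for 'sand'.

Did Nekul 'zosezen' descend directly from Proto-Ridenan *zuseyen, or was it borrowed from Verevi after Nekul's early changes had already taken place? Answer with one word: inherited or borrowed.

inherited

If inherited, *zuseyen would pass through all of Nekul's changes:
Nekul: start from *zuseyen.
  rule 1 (vowel merger): zuseyen → zoseyen
  rule 2 (unconditioned shift): zoseyen → zosezen
  rule 3: no change — zosezen
  rule 4: no change — zosezen
  ⇒ Nekul zosezen
If borrowed from Verevi 'zuseyen' after the early changes, it would undergo only the recent ones:
  rule 3 (intervocalic voicing): no change (zuseyen)
  rule 4 (glide loss): no change (zuseyen)
  ⇒ as a loan: zuseyen
Nekul 'zosezen' matches the inherited outcome exactly, so it is an inherited cognate, not a loan.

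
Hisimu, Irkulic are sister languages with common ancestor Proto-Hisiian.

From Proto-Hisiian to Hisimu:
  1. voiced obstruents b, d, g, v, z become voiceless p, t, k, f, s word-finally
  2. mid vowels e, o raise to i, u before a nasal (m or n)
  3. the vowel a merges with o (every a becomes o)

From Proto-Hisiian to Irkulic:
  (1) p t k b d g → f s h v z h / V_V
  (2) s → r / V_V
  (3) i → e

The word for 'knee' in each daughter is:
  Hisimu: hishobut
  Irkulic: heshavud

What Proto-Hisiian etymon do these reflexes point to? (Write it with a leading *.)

*hishabud

Position 5: Hisimu has o, Irkulic has a. Irkulic preserves a here (none of its changes turn any other segment into a), so the proto-segment is *a.
Position 2: Hisimu has i, Irkulic has e. Taking the neighbouring segments as reconstructed: Hisimu i can only go back to *i; Irkulic e could go back to *e or *i — the one source consistent with every daughter is *i.
Continuing position by position gives *hishabud; check it forward:
Hisimu: *hishabud
  hishabud → hishabut   [final devoicing]
  hishabut (rule 2 does not apply)
  hishabut → hishobut   [vowel merger]
  giving Hisimu hishobut.
Irkulic: start from *hishabud.
  rule 1 (intervocalic lenition): hishabud → hishavud
  rule 2: no change — hishavud
  rule 3 (vowel merger): hishavud → heshavud
  ⇒ Irkulic heshavud
Only *hishabud yields all of Hisimu hishobut, Irkulic heshavud.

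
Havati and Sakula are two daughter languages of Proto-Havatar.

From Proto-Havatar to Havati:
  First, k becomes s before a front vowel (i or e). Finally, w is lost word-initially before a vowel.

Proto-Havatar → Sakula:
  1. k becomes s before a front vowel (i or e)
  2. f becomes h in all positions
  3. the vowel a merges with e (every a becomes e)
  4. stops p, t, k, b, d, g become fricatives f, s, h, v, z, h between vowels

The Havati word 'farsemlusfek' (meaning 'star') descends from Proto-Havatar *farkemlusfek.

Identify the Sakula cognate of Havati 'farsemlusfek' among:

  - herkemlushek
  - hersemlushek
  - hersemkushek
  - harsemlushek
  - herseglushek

Sakula: *farkemlusfek > farsemlusfek > harsemlushek > hersemlushek  (by palatalisation, unconditioned shift, vowel merger)
Only 'hersemlushek' matches the regular Sakula development of *farkemlusfek.

hersemlushek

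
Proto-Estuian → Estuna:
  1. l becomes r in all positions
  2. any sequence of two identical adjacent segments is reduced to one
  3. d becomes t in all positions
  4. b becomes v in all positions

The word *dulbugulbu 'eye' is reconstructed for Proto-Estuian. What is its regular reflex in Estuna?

turvugurvu

Estuna: start from *dulbugulbu.
  rule 1 (unconditioned shift): dulbugulbu → durbugurbu
  rule 2: no change — durbugurbu
  rule 3 (unconditioned shift): durbugurbu → turbugurbu
  rule 4 (unconditioned shift): turbugurbu → turvugurvu
  ⇒ Estuna turvugurvu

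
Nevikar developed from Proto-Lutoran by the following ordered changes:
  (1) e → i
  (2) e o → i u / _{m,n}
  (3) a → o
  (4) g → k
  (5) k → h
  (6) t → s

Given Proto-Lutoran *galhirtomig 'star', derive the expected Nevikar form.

holhirsumih

Nevikar: start from *galhirtomig.
  rule 1: no change — galhirtomig
  rule 2 (pre-nasal raising): galhirtomig → galhirtumig
  rule 3 (vowel merger): galhirtumig → golhirtumig
  rule 4 (unconditioned shift): golhirtumig → kolhirtumik
  rule 5 (unconditioned shift): kolhirtumik → holhirtumih
  rule 6 (unconditioned shift): holhirtumih → holhirsumih
  ⇒ Nevikar holhirsumih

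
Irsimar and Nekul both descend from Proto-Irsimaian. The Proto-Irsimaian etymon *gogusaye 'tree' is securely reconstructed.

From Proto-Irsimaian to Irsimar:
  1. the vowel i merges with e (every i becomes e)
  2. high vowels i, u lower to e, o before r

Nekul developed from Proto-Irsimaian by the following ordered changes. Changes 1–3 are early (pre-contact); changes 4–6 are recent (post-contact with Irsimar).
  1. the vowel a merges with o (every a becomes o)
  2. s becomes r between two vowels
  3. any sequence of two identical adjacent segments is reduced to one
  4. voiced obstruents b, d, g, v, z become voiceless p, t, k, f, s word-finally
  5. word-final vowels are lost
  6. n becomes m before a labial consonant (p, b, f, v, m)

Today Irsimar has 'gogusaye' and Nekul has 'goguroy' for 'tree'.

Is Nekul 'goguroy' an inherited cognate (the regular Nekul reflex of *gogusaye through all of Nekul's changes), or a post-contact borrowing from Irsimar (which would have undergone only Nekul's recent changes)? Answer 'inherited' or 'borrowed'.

inherited

If inherited, *gogusaye would pass through all of Nekul's changes:
Nekul: *gogusaye
  gogusaye → gogusoye   [vowel merger]
  gogusoye → goguroye   [rhotacism]
  goguroye (rule 3 does not apply)
  goguroye (rule 4 does not apply)
  goguroye → goguroy   [apocope]
  goguroy (rule 6 does not apply)
  giving Nekul goguroy.
If borrowed from Irsimar 'gogusaye' after the early changes, it would undergo only the recent ones:
  rule 4 (final devoicing): no change (gogusaye)
  rule 5 (apocope): gogusaye → gogusay
  rule 6 (nasal place assimilation): no change (gogusay)
  ⇒ as a loan: gogusay
Nekul 'goguroy' matches the inherited outcome exactly, so it is an inherited cognate, not a loan.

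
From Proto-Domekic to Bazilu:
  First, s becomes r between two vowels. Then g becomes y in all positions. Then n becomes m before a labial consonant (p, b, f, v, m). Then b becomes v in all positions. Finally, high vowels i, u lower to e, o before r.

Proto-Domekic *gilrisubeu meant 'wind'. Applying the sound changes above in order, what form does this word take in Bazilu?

Bazilu: *gilrisubeu > gilrirubeu > yilrirubeu > yilriruveu > yilreruveu  (by rhotacism, unconditioned shift, unconditioned shift, pre-rhotic lowering)

yilreruveu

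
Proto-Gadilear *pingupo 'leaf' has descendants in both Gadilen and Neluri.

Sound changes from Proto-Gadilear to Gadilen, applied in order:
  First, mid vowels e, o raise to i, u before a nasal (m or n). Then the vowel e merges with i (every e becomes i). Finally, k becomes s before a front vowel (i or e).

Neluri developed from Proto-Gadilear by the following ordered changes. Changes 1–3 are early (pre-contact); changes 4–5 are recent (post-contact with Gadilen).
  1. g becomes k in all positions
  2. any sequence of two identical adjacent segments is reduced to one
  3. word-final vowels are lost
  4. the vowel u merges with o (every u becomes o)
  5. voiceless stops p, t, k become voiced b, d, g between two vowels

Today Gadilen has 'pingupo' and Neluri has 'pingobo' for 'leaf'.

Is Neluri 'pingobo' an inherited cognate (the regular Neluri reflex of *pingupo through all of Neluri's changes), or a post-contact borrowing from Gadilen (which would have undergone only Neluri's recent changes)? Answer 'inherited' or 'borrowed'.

If inherited, *pingupo would pass through all of Neluri's changes:
Neluri: *pingupo
  pingupo → pinkupo   [unconditioned shift]
  pinkupo (rule 2 does not apply)
  pinkupo → pinkup   [apocope]
  pinkup → pinkop   [vowel merger]
  pinkop (rule 5 does not apply)
  giving Neluri pinkop.
If borrowed from Gadilen 'pingupo' after the early changes, it would undergo only the recent ones:
  rule 4 (vowel merger): pingupo → pingopo
  rule 5 (intervocalic voicing): pingopo → pingobo
  ⇒ as a loan: pingobo
Neluri 'pingobo' matches the loan outcome 'pingobo', not the inherited 'pinkop' — it skipped the early Neluri changes, so it was borrowed from Gadilen.

borrowed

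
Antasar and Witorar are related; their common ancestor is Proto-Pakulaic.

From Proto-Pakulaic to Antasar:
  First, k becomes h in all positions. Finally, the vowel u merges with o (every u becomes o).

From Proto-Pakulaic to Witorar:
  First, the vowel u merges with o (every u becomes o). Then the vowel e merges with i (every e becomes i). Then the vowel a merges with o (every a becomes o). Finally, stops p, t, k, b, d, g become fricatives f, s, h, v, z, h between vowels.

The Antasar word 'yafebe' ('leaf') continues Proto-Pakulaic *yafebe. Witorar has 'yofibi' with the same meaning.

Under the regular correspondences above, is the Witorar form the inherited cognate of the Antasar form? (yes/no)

Derive the expected Witorar reflex of *yafebe:
Witorar: start from *yafebe.
  rule 1: no change — yafebe
  rule 2 (vowel merger): yafebe → yafibi
  rule 3 (vowel merger): yafibi → yofibi
  rule 4 (intervocalic lenition): yofibi → yofivi
  ⇒ Witorar yofivi
The regular Witorar reflex would be 'yofivi', but the attested form is 'yofibi'. The correspondence is irregular, so they are not cognates (the Witorar form has a different source).

no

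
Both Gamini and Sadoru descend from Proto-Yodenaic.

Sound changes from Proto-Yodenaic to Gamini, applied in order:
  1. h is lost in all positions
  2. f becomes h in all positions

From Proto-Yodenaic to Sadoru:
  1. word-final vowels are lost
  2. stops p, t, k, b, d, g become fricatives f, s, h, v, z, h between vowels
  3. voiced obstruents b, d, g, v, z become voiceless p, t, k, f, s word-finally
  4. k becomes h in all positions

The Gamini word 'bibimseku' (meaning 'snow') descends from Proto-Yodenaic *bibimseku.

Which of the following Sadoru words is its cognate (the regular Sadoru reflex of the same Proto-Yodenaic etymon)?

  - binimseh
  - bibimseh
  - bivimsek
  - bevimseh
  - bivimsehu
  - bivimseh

Sadoru: *bibimseku > bibimsek > bivimsek > bivimseh  (by apocope, intervocalic lenition, unconditioned shift)

bivimseh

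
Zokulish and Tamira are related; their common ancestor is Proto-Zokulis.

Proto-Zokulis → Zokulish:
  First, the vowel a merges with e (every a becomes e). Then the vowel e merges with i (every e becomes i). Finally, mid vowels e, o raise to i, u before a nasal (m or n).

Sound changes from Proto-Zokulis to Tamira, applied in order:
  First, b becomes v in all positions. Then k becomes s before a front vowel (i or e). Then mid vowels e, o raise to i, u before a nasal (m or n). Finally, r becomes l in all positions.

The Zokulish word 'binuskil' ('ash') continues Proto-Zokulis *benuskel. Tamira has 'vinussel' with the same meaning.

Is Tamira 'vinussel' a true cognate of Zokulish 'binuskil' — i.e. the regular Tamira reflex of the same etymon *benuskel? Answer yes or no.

yes

Derive the expected Tamira reflex of *benuskel:
Tamira: *benuskel
  benuskel → venuskel   [unconditioned shift]
  venuskel → venussel   [palatalisation]
  venussel → vinussel   [pre-nasal raising]
  vinussel (rule 4 does not apply)
  giving Tamira vinussel.
Tamira 'vinussel' matches the regular reflex exactly, so the pair is cognate.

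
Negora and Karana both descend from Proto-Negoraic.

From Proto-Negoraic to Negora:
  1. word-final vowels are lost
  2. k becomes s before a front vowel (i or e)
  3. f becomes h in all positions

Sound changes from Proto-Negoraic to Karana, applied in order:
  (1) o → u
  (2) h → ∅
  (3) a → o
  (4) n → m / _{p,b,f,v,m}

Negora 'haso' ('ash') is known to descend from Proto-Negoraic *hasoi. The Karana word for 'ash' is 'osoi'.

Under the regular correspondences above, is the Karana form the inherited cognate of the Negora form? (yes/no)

no

Derive the expected Karana reflex of *hasoi:
Karana: start from *hasoi.
  rule 1 (vowel merger): hasoi → hasui
  rule 2 (h-loss): hasui → asui
  rule 3 (vowel merger): asui → osui
  rule 4: no change — osui
  ⇒ Karana osui
The regular Karana reflex would be 'osui', but the attested form is 'osoi'. The correspondence is irregular, so they are not cognates (the Karana form has a different source).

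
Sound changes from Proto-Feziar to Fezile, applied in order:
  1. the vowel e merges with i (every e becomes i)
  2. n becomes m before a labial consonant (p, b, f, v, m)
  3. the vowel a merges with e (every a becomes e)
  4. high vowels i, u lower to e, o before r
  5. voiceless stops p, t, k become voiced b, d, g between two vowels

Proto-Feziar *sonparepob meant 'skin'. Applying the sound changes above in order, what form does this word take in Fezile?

somperibob

Fezile: *sonparepob > sonparipob > somparipob > somperipob > somperibob  (by vowel merger, nasal place assimilation, vowel merger, intervocalic voicing)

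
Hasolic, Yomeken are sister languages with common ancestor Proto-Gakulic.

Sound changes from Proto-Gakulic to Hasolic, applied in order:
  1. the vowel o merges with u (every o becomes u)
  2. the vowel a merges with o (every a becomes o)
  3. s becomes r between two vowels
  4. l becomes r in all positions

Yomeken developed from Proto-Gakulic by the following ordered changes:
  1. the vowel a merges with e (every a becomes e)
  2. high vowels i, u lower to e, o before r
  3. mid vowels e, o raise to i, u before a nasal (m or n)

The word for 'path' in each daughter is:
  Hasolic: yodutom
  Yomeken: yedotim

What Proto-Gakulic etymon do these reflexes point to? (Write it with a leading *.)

Position 6: Hasolic has o, Yomeken has i. In Hasolic, o can only continue *a, so the proto-segment is *a.
Position 2: Hasolic has o, Yomeken has e. In Hasolic, o can only continue *a, so the proto-segment is *a.
Verify the candidate proto-form against each daughter:
Hasolic: *yadotam > yadutam > yodutom  (by vowel merger, vowel merger)
Yomeken: start from *yadotam.
  rule 1 (vowel merger): yadotam → yedotem
  rule 2: no change — yedotem
  rule 3 (pre-nasal raising): yedotem → yedotim
  ⇒ Yomeken yedotim
No other proto-form is consistent with every reflex, so the reconstruction is *yadotam.

*yadotam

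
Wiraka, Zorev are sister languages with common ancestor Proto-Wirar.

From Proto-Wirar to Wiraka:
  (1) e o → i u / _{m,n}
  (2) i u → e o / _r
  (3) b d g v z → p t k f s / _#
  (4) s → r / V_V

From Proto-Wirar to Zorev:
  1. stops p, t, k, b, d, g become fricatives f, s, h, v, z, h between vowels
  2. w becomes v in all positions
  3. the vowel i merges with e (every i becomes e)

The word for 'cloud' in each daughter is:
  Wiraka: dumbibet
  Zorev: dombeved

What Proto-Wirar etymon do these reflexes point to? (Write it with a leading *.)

*dombibed

Position 5: Wiraka has i, Zorev has e. Taking the neighbouring segments as reconstructed: Wiraka i can only go back to *i; Zorev e could go back to *e or *i — the one source consistent with every daughter is *i.
Position 2: Wiraka has u, Zorev has o. Zorev preserves o here (none of its changes turn any other segment into o), so the proto-segment is *o.
Verify the candidate proto-form against each daughter:
Wiraka: *dombibed
  dombibed → dumbibed   [pre-nasal raising]
  dumbibed (rule 2 does not apply)
  dumbibed → dumbibet   [final devoicing]
  dumbibet (rule 4 does not apply)
  giving Wiraka dumbibet.
Zorev: start from *dombibed.
  rule 1 (intervocalic lenition): dombibed → dombived
  rule 2: no change — dombived
  rule 3 (vowel merger): dombived → dombeved
  ⇒ Zorev dombeved
Only *dombibed yields all of Wiraka dumbibet, Zorev dombeved.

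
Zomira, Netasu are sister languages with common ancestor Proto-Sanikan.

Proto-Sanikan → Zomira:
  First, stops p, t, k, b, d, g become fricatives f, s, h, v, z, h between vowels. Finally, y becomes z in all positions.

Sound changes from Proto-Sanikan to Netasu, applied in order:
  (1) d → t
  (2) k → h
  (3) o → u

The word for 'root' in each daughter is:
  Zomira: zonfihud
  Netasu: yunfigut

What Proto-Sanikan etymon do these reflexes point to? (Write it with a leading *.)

*yonfigud

Position 1: Zomira has z, Netasu has y. Netasu preserves y here (none of its changes turn any other segment into y), so the proto-segment is *y.
Position 6: Zomira has h, Netasu has g. Netasu preserves g here (none of its changes turn any other segment into g), so the proto-segment is *g.
This points to *yonfigud. Verify forward in each daughter:
Zomira: start from *yonfigud.
  rule 1 (intervocalic lenition): yonfigud → yonfihud
  rule 2 (unconditioned shift): yonfihud → zonfihud
  ⇒ Zomira zonfihud
Netasu: *yonfigud > yonfigut > yunfigut  (by unconditioned shift, vowel merger)
Only *yonfigud yields all of Zomira zonfihud, Netasu yunfigut.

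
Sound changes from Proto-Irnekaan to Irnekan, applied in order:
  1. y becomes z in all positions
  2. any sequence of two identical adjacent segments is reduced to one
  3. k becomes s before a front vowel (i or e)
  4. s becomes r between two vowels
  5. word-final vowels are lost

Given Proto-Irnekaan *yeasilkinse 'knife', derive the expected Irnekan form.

Irnekan: *yeasilkinse
  yeasilkinse → zeasilkinse   [unconditioned shift]
  zeasilkinse (rule 2 does not apply)
  zeasilkinse → zeasilsinse   [palatalisation]
  zeasilsinse → zearilsinse   [rhotacism]
  zearilsinse → zearilsins   [apocope]
  giving Irnekan zearilsins.

zearilsins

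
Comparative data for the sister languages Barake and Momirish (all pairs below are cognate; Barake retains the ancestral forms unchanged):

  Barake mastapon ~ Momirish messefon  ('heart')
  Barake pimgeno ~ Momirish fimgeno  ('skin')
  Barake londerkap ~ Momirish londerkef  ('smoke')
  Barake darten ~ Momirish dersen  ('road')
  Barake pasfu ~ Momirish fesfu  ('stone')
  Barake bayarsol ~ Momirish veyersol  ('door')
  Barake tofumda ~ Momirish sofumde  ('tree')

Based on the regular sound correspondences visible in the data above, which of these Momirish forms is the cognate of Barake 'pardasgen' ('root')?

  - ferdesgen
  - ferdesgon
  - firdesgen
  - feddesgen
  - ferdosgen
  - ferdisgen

ferdesgen

pasfu ~ fesfu — Barake p corresponds to Momirish f word-initially before a back vowel.
darten ~ dersen, bayarsol ~ veyersol — Barake a corresponds to Momirish e after a consonant, before r.
mastapon ~ messefon, pasfu ~ fesfu — Barake a corresponds to Momirish e after a consonant, before a consonant other than r, m, n, p, b, f, v.
Applying these to Barake 'pardasgen':
  pardasgen → fardasgen   (p→f word-initially before a back vowel)
  fardasgen → ferdasgen   (a→e after a consonant, before r)
  ferdasgen → ferdesgen   (a→e after a consonant, before a consonant other than r, m, n, p, b, f, v)
So the Momirish cognate is 'ferdesgen'.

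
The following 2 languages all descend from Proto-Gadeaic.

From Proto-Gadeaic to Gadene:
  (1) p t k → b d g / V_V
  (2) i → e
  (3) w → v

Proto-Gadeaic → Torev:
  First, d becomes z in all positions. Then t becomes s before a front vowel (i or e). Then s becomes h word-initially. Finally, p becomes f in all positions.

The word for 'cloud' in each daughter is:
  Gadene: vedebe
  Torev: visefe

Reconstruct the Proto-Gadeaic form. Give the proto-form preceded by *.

Position 3: Gadene has d, Torev has s. Taking the neighbouring segments as reconstructed: Gadene d could go back to *t or *d; Torev s could go back to *t or *s — the one source consistent with every daughter is *t.
Position 5: Gadene has b, Torev has f. Taking the neighbouring segments as reconstructed: Gadene b could go back to *p or *b; Torev f could go back to *p or *f — the one source consistent with every daughter is *p.
Continuing position by position gives *vitepe; check it forward:
Gadene: *vitepe > videbe > vedebe  (by intervocalic voicing, vowel merger)
Torev: *vitepe
  vitepe (rule 1 does not apply)
  vitepe → visepe   [palatalisation]
  visepe (rule 3 does not apply)
  visepe → visefe   [unconditioned shift]
  giving Torev visefe.
Only *vitepe yields all of Gadene vedebe, Torev visefe.

*vitepe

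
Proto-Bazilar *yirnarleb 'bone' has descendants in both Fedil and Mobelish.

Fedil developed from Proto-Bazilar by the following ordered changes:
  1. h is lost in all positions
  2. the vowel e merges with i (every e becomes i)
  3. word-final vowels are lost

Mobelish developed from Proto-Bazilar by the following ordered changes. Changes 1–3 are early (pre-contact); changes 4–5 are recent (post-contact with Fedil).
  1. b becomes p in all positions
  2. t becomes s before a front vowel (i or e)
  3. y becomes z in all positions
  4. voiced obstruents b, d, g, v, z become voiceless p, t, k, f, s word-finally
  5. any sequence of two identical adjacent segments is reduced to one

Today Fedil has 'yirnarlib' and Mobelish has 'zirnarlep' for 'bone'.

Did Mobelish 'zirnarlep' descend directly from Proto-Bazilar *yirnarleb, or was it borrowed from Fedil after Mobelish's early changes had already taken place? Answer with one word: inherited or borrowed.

inherited

If inherited, *yirnarleb would pass through all of Mobelish's changes:
Mobelish: *yirnarleb
  yirnarleb → yirnarlep   [unconditioned shift]
  yirnarlep (rule 2 does not apply)
  yirnarlep → zirnarlep   [unconditioned shift]
  zirnarlep (rule 4 does not apply)
  zirnarlep (rule 5 does not apply)
  giving Mobelish zirnarlep.
If borrowed from Fedil 'yirnarlib' after the early changes, it would undergo only the recent ones:
  rule 4 (final devoicing): yirnarlib → yirnarlip
  rule 5 (degemination): no change (yirnarlip)
  ⇒ as a loan: yirnarlip
Mobelish 'zirnarlep' matches the inherited outcome exactly, so it is an inherited cognate, not a loan.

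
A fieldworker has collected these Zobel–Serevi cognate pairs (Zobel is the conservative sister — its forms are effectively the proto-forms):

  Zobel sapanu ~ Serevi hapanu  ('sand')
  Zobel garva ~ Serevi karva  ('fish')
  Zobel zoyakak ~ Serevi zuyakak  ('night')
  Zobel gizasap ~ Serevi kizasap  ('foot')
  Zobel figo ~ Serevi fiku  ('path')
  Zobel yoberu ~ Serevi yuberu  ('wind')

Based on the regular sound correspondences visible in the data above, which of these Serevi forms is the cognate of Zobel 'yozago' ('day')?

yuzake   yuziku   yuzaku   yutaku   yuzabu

yuzaku

zoyakak ~ zuyakak — Zobel o corresponds to Serevi u after a consonant, before a consonant other than r, m, n, p, b, f, v.
figo ~ fiku — Zobel g corresponds to Serevi k between vowels (before a back vowel).
figo ~ fiku — Zobel o corresponds to Serevi u word-finally.
Applying these to Zobel 'yozago':
  yozago → yuzago   (o→u after a consonant, before a consonant other than r, m, n, p, b, f, v)
  yuzago → yuzako   (g→k between vowels (before a back vowel))
  yuzako → yuzaku   (o→u word-finally)
So the Serevi cognate is 'yuzaku'.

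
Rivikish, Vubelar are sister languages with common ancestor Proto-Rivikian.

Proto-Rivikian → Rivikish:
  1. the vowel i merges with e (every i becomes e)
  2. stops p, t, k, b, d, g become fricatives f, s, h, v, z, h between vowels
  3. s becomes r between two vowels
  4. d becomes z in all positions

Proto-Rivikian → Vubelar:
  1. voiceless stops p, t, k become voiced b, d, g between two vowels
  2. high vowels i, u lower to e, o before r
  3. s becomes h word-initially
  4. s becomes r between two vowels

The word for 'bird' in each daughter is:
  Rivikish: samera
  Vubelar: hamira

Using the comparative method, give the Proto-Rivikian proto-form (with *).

*samisa

Position 5: Rivikish has r, Vubelar has r. Taking the neighbouring segments as reconstructed: Rivikish r could go back to *t or *s or *r; Vubelar r can only go back to *s — the one source consistent with every daughter is *s.
Position 1: Rivikish has s, Vubelar has h. Taking the neighbouring segments as reconstructed: Rivikish s can only go back to *s; Vubelar h could go back to *s or *h — the one source consistent with every daughter is *s.
Position 4: Rivikish has e, Vubelar has i. Vubelar preserves i here (none of its changes turn any other segment into i), so the proto-segment is *i.
This points to *samisa. Verify forward in each daughter:
Rivikish: *samisa > samesa > samera  (by vowel merger, rhotacism)
Vubelar: start from *samisa.
  rule 1: no change — samisa
  rule 2: no change — samisa
  rule 3 (debuccalisation): samisa → hamisa
  rule 4 (rhotacism): hamisa → hamira
  ⇒ Vubelar hamira
Only *samisa yields all of Rivikish samera, Vubelar hamira.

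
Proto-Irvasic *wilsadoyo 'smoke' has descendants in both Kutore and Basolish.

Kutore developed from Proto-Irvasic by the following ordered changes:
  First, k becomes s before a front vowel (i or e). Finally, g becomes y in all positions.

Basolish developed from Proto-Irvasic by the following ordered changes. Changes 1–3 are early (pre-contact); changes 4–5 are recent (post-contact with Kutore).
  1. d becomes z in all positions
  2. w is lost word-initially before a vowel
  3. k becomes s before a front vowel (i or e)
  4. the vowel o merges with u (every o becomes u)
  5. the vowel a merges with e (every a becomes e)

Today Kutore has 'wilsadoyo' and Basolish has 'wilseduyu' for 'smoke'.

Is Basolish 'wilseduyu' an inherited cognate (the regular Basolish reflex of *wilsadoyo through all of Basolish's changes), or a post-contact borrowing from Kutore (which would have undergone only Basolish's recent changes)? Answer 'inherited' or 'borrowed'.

borrowed

If inherited, *wilsadoyo would pass through all of Basolish's changes:
Basolish: *wilsadoyo > wilsazoyo > ilsazoyo > ilsazuyu > ilsezuyu  (by unconditioned shift, glide loss, vowel merger, vowel merger)
If borrowed from Kutore 'wilsadoyo' after the early changes, it would undergo only the recent ones:
  rule 4 (vowel merger): wilsadoyo → wilsaduyu
  rule 5 (vowel merger): wilsaduyu → wilseduyu
  ⇒ as a loan: wilseduyu
Basolish 'wilseduyu' matches the loan outcome 'wilseduyu', not the inherited 'ilsezuyu' — it skipped the early Basolish changes, so it was borrowed from Kutore.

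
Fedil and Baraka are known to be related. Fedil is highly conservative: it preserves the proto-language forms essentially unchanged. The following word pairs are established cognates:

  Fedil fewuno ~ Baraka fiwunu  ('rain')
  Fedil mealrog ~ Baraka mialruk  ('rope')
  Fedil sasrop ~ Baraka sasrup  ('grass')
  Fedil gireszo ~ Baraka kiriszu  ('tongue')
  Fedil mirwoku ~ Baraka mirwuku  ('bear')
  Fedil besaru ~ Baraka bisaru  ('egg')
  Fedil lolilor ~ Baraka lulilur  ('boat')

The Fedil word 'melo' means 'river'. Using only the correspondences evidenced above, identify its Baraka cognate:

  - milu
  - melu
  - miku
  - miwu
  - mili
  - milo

milu

fewuno ~ fiwunu, gireszo ~ kiriszu — Fedil e corresponds to Baraka i after a consonant, before a consonant other than r, m, n, p, b, f, v.
fewuno ~ fiwunu, gireszo ~ kiriszu — Fedil o corresponds to Baraka u word-finally.
Applying these to Fedil 'melo':
  melo → milo   (e→i after a consonant, before a consonant other than r, m, n, p, b, f, v)
  milo → milu   (o→u word-finally)
So the Baraka cognate is 'milu'.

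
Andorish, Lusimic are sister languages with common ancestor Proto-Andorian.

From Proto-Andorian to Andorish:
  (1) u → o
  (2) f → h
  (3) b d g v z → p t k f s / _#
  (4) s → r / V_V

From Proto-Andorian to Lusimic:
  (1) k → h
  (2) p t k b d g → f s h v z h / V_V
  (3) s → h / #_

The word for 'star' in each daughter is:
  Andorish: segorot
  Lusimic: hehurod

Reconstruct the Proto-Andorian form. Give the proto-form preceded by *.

*segurod

Position 1: Andorish has s, Lusimic has h. Taking the neighbouring segments as reconstructed: Andorish s can only go back to *s; Lusimic h could go back to *k or *s or *h — the one source consistent with every daughter is *s.
Position 4: Andorish has o, Lusimic has u. Lusimic preserves u here (none of its changes turn any other segment into u), so the proto-segment is *u.
Continuing position by position gives *segurod; check it forward:
Andorish: *segurod > segorod > segorot  (by vowel merger, final devoicing)
Lusimic: *segurod
  segurod (rule 1 does not apply)
  segurod → sehurod   [intervocalic lenition]
  sehurod → hehurod   [debuccalisation]
  giving Lusimic hehurod.
No other proto-form is consistent with every reflex, so the reconstruction is *segurod.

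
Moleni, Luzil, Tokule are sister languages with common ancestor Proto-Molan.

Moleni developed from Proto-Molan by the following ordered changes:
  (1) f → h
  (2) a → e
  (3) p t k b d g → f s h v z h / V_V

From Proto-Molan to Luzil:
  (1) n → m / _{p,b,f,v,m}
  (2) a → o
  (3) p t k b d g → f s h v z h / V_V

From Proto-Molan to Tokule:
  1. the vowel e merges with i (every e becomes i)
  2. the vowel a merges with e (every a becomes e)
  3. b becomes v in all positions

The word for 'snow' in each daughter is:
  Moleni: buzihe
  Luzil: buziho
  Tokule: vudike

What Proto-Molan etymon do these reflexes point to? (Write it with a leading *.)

*budika

Position 1: Moleni has b, Luzil has b, Tokule has v. Moleni preserves b here (none of its changes turn any other segment into b), so the proto-segment is *b.
Position 5: Moleni has h, Luzil has h, Tokule has k. Tokule preserves k here (none of its changes turn any other segment into k), so the proto-segment is *k.
Verify the candidate proto-form against each daughter:
Moleni: *budika > budike > buzihe  (by vowel merger, intervocalic lenition)
Luzil: *budika > budiko > buziho  (by vowel merger, intervocalic lenition)
Tokule: start from *budika.
  rule 1: no change — budika
  rule 2 (vowel merger): budika → budike
  rule 3 (unconditioned shift): budike → vudike
  ⇒ Tokule vudike
No other proto-form is consistent with every reflex, so the reconstruction is *budika.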